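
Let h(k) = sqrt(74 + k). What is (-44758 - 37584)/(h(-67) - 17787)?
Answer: 104615511/22598383 + 41171*sqrt(7)/158188681 ≈ 4.6300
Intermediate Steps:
(-44758 - 37584)/(h(-67) - 17787) = (-44758 - 37584)/(sqrt(74 - 67) - 17787) = -82342/(sqrt(7) - 17787) = -82342/(-17787 + sqrt(7))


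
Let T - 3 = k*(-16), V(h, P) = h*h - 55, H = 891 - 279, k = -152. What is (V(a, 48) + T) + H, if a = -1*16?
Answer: 3248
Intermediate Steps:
a = -16
H = 612
V(h, P) = -55 + h² (V(h, P) = h² - 55 = -55 + h²)
T = 2435 (T = 3 - 152*(-16) = 3 + 2432 = 2435)
(V(a, 48) + T) + H = ((-55 + (-16)²) + 2435) + 612 = ((-55 + 256) + 2435) + 612 = (201 + 2435) + 612 = 2636 + 612 = 3248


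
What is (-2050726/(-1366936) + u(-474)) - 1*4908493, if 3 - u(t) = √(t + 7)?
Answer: -145860644259/29716 - I*√467 ≈ -4.9085e+6 - 21.61*I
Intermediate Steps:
u(t) = 3 - √(7 + t) (u(t) = 3 - √(t + 7) = 3 - √(7 + t))
(-2050726/(-1366936) + u(-474)) - 1*4908493 = (-2050726/(-1366936) + (3 - √(7 - 474))) - 1*4908493 = (-2050726*(-1/1366936) + (3 - √(-467))) - 4908493 = (44581/29716 + (3 - I*√467)) - 4908493 = (133729/29716 - I*√467) - 4908493 = -145860644259/29716 - I*√467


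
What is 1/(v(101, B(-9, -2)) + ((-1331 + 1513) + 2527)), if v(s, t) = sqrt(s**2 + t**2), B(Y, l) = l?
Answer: 2709/7328476 - sqrt(10205)/7328476 ≈ 0.00035587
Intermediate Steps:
1/(v(101, B(-9, -2)) + ((-1331 + 1513) + 2527)) = 1/(sqrt(101**2 + (-2)**2) + ((-1331 + 1513) + 2527)) = 1/(sqrt(10201 + 4) + (182 + 2527)) = 1/(sqrt(10205) + 2709) = 1/(2709 + sqrt(10205))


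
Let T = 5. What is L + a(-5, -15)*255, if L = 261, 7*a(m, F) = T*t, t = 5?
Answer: 8202/7 ≈ 1171.7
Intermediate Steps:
a(m, F) = 25/7 (a(m, F) = (5*5)/7 = (1/7)*25 = 25/7)
L + a(-5, -15)*255 = 261 + (25/7)*255 = 261 + 6375/7 = 8202/7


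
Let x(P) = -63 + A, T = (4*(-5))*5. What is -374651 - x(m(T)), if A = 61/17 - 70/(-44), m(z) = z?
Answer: -140097849/374 ≈ -3.7459e+5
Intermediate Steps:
T = -100 (T = -20*5 = -100)
A = 1937/374 (A = 61*(1/17) - 70*(-1/44) = 61/17 + 35/22 = 1937/374 ≈ 5.1791)
x(P) = -21625/374 (x(P) = -63 + 1937/374 = -21625/374)
-374651 - x(m(T)) = -374651 - 1*(-21625/374) = -374651 + 21625/374 = -140097849/374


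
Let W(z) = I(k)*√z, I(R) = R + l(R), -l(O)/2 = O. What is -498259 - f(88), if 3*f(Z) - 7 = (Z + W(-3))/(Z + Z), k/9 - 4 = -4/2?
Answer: -996523/2 + 3*I*√3/88 ≈ -4.9826e+5 + 0.059047*I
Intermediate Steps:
l(O) = -2*O
k = 18 (k = 36 + 9*(-4/2) = 36 + 9*(-4*½) = 36 + 9*(-2) = 36 - 18 = 18)
I(R) = -R (I(R) = R - 2*R = -R)
W(z) = -18*√z (W(z) = (-1*18)*√z = -18*√z)
f(Z) = 7/3 + (Z - 18*I*√3)/(6*Z) (f(Z) = 7/3 + ((Z - 18*I*√3)/(Z + Z))/3 = 7/3 + ((Z - 18*I*√3)/((2*Z)))/3 = 7/3 + ((Z - 18*I*√3)*(1/(2*Z)))/3 = 7/3 + ((Z - 18*I*√3)/(2*Z))/3 = 7/3 + (Z - 18*I*√3)/(6*Z))
-498259 - f(88) = -498259 - (5/2 - 3*I*√3/88) = -498259 + (-5/2 + 3*I*√3/88) = -996523/2 + 3*I*√3/88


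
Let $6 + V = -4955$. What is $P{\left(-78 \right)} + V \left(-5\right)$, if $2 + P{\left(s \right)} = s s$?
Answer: $30887$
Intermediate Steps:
$V = -4961$ ($V = -6 - 4955 = -4961$)
$P{\left(s \right)} = -2 + s^{2}$ ($P{\left(s \right)} = -2 + s s = -2 + s^{2}$)
$P{\left(-78 \right)} + V \left(-5\right) = \left(-2 + \left(-78\right)^{2}\right) - -24805 = \left(-2 + 6084\right) + 24805 = 6082 + 24805 = 30887$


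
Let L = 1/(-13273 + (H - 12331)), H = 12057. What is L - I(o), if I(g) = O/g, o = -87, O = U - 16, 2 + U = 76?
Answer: 27091/40641 ≈ 0.66659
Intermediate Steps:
U = 74 (U = -2 + 76 = 74)
O = 58 (O = 74 - 16 = 58)
I(g) = 58/g
L = -1/13547 (L = 1/(-13273 + (12057 - 12331)) = 1/(-13273 - 274) = 1/(-13547) = -1/13547 ≈ -7.3817e-5)
L - I(o) = -1/13547 - 58/(-87) = -1/13547 - 58*(-1)/87 = -1/13547 - 1*(-2/3) = -1/13547 + 2/3 = 27091/40641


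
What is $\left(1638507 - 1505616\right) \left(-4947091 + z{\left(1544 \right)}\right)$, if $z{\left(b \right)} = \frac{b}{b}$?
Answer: $-657423737190$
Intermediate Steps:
$z{\left(b \right)} = 1$
$\left(1638507 - 1505616\right) \left(-4947091 + z{\left(1544 \right)}\right) = \left(1638507 - 1505616\right) \left(-4947091 + 1\right) = 132891 \left(-4947090\right) = -657423737190$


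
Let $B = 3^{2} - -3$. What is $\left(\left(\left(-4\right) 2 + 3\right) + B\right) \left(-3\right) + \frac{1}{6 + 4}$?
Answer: $- \frac{209}{10} \approx -20.9$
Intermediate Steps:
$B = 12$ ($B = 9 + 3 = 12$)
$\left(\left(\left(-4\right) 2 + 3\right) + B\right) \left(-3\right) + \frac{1}{6 + 4} = \left(\left(\left(-4\right) 2 + 3\right) + 12\right) \left(-3\right) + \frac{1}{6 + 4} = \left(\left(-8 + 3\right) + 12\right) \left(-3\right) + \frac{1}{10} = \left(-5 + 12\right) \left(-3\right) + \frac{1}{10} = 7 \left(-3\right) + \frac{1}{10} = -21 + \frac{1}{10} = - \frac{209}{10}$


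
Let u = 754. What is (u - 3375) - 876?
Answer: -3497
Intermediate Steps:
(u - 3375) - 876 = (754 - 3375) - 876 = -2621 - 876 = -3497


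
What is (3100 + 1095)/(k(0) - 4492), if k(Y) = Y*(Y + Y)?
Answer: -4195/4492 ≈ -0.93388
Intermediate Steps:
k(Y) = 2*Y² (k(Y) = Y*(2*Y) = 2*Y²)
(3100 + 1095)/(k(0) - 4492) = (3100 + 1095)/(2*0² - 4492) = 4195/(2*0 - 4492) = 4195/(0 - 4492) = 4195/(-4492) = 4195*(-1/4492) = -4195/4492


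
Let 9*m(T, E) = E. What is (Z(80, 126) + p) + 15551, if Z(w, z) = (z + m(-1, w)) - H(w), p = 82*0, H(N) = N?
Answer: 140453/9 ≈ 15606.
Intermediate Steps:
p = 0
m(T, E) = E/9
Z(w, z) = z - 8*w/9 (Z(w, z) = (z + w/9) - w = z - 8*w/9)
(Z(80, 126) + p) + 15551 = ((126 - 8/9*80) + 0) + 15551 = ((126 - 640/9) + 0) + 15551 = (494/9 + 0) + 15551 = 494/9 + 15551 = 140453/9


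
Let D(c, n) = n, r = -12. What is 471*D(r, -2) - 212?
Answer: -1154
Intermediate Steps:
471*D(r, -2) - 212 = 471*(-2) - 212 = -942 - 212 = -1154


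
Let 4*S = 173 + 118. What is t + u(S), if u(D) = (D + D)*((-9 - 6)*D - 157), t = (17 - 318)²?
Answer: -728155/8 ≈ -91019.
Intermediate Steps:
S = 291/4 (S = (173 + 118)/4 = (¼)*291 = 291/4 ≈ 72.750)
t = 90601 (t = (-301)² = 90601)
u(D) = 2*D*(-157 - 15*D) (u(D) = (2*D)*(-15*D - 157) = (2*D)*(-157 - 15*D) = 2*D*(-157 - 15*D))
t + u(S) = 90601 - 2*291/4*(157 + 15*(291/4)) = 90601 - 2*291/4*(157 + 4365/4) = 90601 - 2*291/4*4993/4 = 90601 - 1452963/8 = -728155/8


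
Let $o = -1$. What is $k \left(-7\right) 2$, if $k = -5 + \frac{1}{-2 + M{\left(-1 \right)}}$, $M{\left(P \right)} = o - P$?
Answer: $77$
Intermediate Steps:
$M{\left(P \right)} = -1 - P$
$k = - \frac{11}{2}$ ($k = -5 + \frac{1}{-2 - 0} = -5 + \frac{1}{-2 + \left(-1 + 1\right)} = -5 + \frac{1}{-2 + 0} = -5 + \frac{1}{-2} = -5 - \frac{1}{2} = - \frac{11}{2} \approx -5.5$)
$k \left(-7\right) 2 = \left(- \frac{11}{2}\right) \left(-7\right) 2 = \frac{77}{2} \cdot 2 = 77$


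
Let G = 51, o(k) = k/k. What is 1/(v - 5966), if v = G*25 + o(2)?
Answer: -1/4690 ≈ -0.00021322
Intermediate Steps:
o(k) = 1
v = 1276 (v = 51*25 + 1 = 1275 + 1 = 1276)
1/(v - 5966) = 1/(1276 - 5966) = 1/(-4690) = -1/4690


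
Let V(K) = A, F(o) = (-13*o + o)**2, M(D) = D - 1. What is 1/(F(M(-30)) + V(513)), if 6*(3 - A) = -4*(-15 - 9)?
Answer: 1/138371 ≈ 7.2269e-6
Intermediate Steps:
M(D) = -1 + D
F(o) = 144*o**2 (F(o) = (-12*o)**2 = 144*o**2)
A = -13 (A = 3 - (-2)*(-15 - 9)/3 = 3 - (-2)*(-24)/3 = 3 - 1/6*96 = 3 - 16 = -13)
V(K) = -13
1/(F(M(-30)) + V(513)) = 1/(144*(-1 - 30)**2 - 13) = 1/(144*(-31)**2 - 13) = 1/(144*961 - 13) = 1/(138384 - 13) = 1/138371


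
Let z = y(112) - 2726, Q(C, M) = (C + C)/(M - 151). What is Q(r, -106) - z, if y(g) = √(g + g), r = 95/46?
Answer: 16113291/5911 - 4*√14 ≈ 2711.0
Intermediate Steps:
r = 95/46 (r = 95*(1/46) = 95/46 ≈ 2.0652)
y(g) = √2*√g (y(g) = √(2*g) = √2*√g)
Q(C, M) = 2*C/(-151 + M) (Q(C, M) = (2*C)/(-151 + M) = 2*C/(-151 + M))
z = -2726 + 4*√14 (z = √2*√112 - 2726 = √2*(4*√7) - 2726 = 4*√14 - 2726 = -2726 + 4*√14 ≈ -2711.0)
Q(r, -106) - z = 2*(95/46)/(-151 - 106) - (-2726 + 4*√14) = 2*(95/46)/(-257) + (2726 - 4*√14) = 2*(95/46)*(-1/257) + (2726 - 4*√14) = -95/5911 + (2726 - 4*√14) = 16113291/5911 - 4*√14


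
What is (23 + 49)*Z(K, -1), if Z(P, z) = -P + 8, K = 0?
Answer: 576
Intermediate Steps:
Z(P, z) = 8 - P
(23 + 49)*Z(K, -1) = (23 + 49)*(8 - 1*0) = 72*(8 + 0) = 72*8 = 576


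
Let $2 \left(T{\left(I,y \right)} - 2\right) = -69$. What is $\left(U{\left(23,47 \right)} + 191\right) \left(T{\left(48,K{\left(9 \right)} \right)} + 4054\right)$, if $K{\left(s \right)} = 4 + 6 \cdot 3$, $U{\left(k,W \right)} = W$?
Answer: $957117$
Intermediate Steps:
$K{\left(s \right)} = 22$ ($K{\left(s \right)} = 4 + 18 = 22$)
$T{\left(I,y \right)} = - \frac{65}{2}$ ($T{\left(I,y \right)} = 2 + \frac{1}{2} \left(-69\right) = 2 - \frac{69}{2} = - \frac{65}{2}$)
$\left(U{\left(23,47 \right)} + 191\right) \left(T{\left(48,K{\left(9 \right)} \right)} + 4054\right) = \left(47 + 191\right) \left(- \frac{65}{2} + 4054\right) = 238 \cdot \frac{8043}{2} = 957117$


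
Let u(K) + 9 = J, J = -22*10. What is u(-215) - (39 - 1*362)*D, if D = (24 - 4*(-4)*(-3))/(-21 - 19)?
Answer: -176/5 ≈ -35.200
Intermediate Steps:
J = -220
u(K) = -229 (u(K) = -9 - 220 = -229)
D = 3/5 (D = (24 + 16*(-3))/(-40) = (24 - 48)*(-1/40) = -24*(-1/40) = 3/5 ≈ 0.60000)
u(-215) - (39 - 1*362)*D = -229 - (39 - 1*362)*3/5 = -229 - (39 - 362)*3/5 = -229 - (-323)*3/5 = -229 - 1*(-969/5) = -229 + 969/5 = -176/5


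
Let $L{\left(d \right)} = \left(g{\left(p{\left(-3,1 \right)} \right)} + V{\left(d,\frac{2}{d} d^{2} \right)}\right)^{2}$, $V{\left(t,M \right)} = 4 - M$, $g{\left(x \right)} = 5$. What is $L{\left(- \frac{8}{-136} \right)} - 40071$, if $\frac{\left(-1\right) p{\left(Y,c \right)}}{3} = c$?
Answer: $- \frac{11557718}{289} \approx -39992.0$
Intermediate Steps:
$p{\left(Y,c \right)} = - 3 c$
$L{\left(d \right)} = \left(9 - 2 d\right)^{2}$ ($L{\left(d \right)} = \left(5 - \left(-4 + \frac{2}{d} d^{2}\right)\right)^{2} = \left(5 - \left(-4 + 2 d\right)\right)^{2} = \left(9 - 2 d\right)^{2}$)
$L{\left(- \frac{8}{-136} \right)} - 40071 = \left(-9 + 2 \left(- \frac{8}{-136}\right)\right)^{2} - 40071 = \left(-9 + 2 \left(\left(-8\right) \left(- \frac{1}{136}\right)\right)\right)^{2} - 40071 = \left(-9 + 2 \cdot \frac{1}{17}\right)^{2} - 40071 = \left(-9 + \frac{2}{17}\right)^{2} - 40071 = \left(- \frac{151}{17}\right)^{2} - 40071 = \frac{22801}{289} - 40071 = - \frac{11557718}{289}$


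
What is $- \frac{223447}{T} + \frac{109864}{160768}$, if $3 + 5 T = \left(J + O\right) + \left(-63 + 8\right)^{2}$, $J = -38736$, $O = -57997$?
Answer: $\frac{23738887723}{1883216256} \approx 12.605$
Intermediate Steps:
$T = - \frac{93711}{5}$ ($T = - \frac{3}{5} + \frac{\left(-38736 - 57997\right) + \left(-63 + 8\right)^{2}}{5} = - \frac{3}{5} + \frac{-96733 + \left(-55\right)^{2}}{5} = - \frac{3}{5} + \frac{-96733 + 3025}{5} = - \frac{3}{5} + \frac{1}{5} \left(-93708\right) = - \frac{3}{5} - \frac{93708}{5} = - \frac{93711}{5} \approx -18742.0$)
$- \frac{223447}{T} + \frac{109864}{160768} = - \frac{223447}{- \frac{93711}{5}} + \frac{109864}{160768} = \left(-223447\right) \left(- \frac{5}{93711}\right) + 109864 \cdot \frac{1}{160768} = \frac{1117235}{93711} + \frac{13733}{20096} = \frac{23738887723}{1883216256}$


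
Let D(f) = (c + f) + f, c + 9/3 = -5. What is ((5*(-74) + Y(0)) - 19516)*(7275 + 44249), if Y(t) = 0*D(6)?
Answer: -1024606264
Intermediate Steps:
c = -8 (c = -3 - 5 = -8)
D(f) = -8 + 2*f (D(f) = (-8 + f) + f = -8 + 2*f)
Y(t) = 0 (Y(t) = 0*(-8 + 2*6) = 0*(-8 + 12) = 0*4 = 0)
((5*(-74) + Y(0)) - 19516)*(7275 + 44249) = ((5*(-74) + 0) - 19516)*(7275 + 44249) = ((-370 + 0) - 19516)*51524 = (-370 - 19516)*51524 = -19886*51524 = -1024606264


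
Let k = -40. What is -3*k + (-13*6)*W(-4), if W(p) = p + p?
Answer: 744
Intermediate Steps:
W(p) = 2*p
-3*k + (-13*6)*W(-4) = -3*(-40) + (-13*6)*(2*(-4)) = 120 - 78*(-8) = 120 + 624 = 744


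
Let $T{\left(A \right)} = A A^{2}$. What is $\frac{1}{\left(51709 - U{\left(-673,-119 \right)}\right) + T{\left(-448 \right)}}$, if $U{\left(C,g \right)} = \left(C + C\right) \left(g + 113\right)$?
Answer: $- \frac{1}{89871759} \approx -1.1127 \cdot 10^{-8}$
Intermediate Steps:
$U{\left(C,g \right)} = 2 C \left(113 + g\right)$
$T{\left(A \right)} = A^{3}$
$\frac{1}{\left(51709 - U{\left(-673,-119 \right)}\right) + T{\left(-448 \right)}} = \frac{1}{\left(51709 - 2 \left(-673\right) \left(113 - 119\right)\right) + \left(-448\right)^{3}} = \frac{1}{\left(51709 - 2 \left(-673\right) \left(-6\right)\right) - 89915392} = \frac{1}{\left(51709 - 8076\right) - 89915392} = \frac{1}{43633 - 89915392} = \frac{1}{-89871759} = - \frac{1}{89871759}$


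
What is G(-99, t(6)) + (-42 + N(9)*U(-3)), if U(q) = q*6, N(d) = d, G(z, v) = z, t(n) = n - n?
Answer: -303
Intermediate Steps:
t(n) = 0
U(q) = 6*q
G(-99, t(6)) + (-42 + N(9)*U(-3)) = -99 + (-42 + 9*(6*(-3))) = -99 + (-42 + 9*(-18)) = -99 + (-42 - 162) = -99 - 204 = -303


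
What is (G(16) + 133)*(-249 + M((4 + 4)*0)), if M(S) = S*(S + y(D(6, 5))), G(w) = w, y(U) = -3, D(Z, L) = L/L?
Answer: -37101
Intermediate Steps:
D(Z, L) = 1
M(S) = S*(-3 + S) (M(S) = S*(S - 3) = S*(-3 + S))
(G(16) + 133)*(-249 + M((4 + 4)*0)) = (16 + 133)*(-249 + ((4 + 4)*0)*(-3 + (4 + 4)*0)) = 149*(-249 + (8*0)*(-3 + 8*0)) = 149*(-249 + 0*(-3 + 0)) = 149*(-249 + 0*(-3)) = 149*(-249 + 0) = 149*(-249) = -37101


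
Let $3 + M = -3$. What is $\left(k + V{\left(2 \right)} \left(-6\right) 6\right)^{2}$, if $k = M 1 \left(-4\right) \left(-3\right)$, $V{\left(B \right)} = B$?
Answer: $20736$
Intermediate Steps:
$M = -6$ ($M = -3 - 3 = -6$)
$k = -72$ ($k = - 6 \cdot 1 \left(-4\right) \left(-3\right) = \left(-6\right) \left(-4\right) \left(-3\right) = 24 \left(-3\right) = -72$)
$\left(k + V{\left(2 \right)} \left(-6\right) 6\right)^{2} = \left(-72 + 2 \left(-6\right) 6\right)^{2} = \left(-72 - 72\right)^{2} = \left(-144\right)^{2} = 20736$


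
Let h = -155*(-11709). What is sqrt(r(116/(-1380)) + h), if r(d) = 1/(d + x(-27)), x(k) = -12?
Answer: sqrt(31543891817790)/4169 ≈ 1347.2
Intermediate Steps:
h = 1814895
r(d) = 1/(-12 + d) (r(d) = 1/(d - 12) = 1/(-12 + d))
sqrt(r(116/(-1380)) + h) = sqrt(1/(-12 + 116/(-1380)) + 1814895) = sqrt(1/(-12 + 116*(-1/1380)) + 1814895) = sqrt(1/(-12 - 29/345) + 1814895) = sqrt(1/(-4169/345) + 1814895) = sqrt(-345/4169 + 1814895) = sqrt(7566296910/4169) = sqrt(31543891817790)/4169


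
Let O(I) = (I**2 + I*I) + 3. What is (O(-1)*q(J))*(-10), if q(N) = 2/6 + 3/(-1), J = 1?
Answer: 400/3 ≈ 133.33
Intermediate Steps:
O(I) = 3 + 2*I**2 (O(I) = (I**2 + I**2) + 3 = 2*I**2 + 3 = 3 + 2*I**2)
q(N) = -8/3 (q(N) = 2*(1/6) + 3*(-1) = 1/3 - 3 = -8/3)
(O(-1)*q(J))*(-10) = ((3 + 2*(-1)**2)*(-8/3))*(-10) = ((3 + 2*1)*(-8/3))*(-10) = ((3 + 2)*(-8/3))*(-10) = (5*(-8/3))*(-10) = -40/3*(-10) = 400/3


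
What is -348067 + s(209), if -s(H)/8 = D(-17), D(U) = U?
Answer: -347931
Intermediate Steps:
s(H) = 136 (s(H) = -8*(-17) = 136)
-348067 + s(209) = -348067 + 136 = -347931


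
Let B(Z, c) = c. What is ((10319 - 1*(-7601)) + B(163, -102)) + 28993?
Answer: 46811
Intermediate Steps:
((10319 - 1*(-7601)) + B(163, -102)) + 28993 = ((10319 - 1*(-7601)) - 102) + 28993 = ((10319 + 7601) - 102) + 28993 = (17920 - 102) + 28993 = 17818 + 28993 = 46811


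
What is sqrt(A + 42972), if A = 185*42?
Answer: 3*sqrt(5638) ≈ 225.26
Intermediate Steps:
A = 7770
sqrt(A + 42972) = sqrt(7770 + 42972) = sqrt(50742) = 3*sqrt(5638)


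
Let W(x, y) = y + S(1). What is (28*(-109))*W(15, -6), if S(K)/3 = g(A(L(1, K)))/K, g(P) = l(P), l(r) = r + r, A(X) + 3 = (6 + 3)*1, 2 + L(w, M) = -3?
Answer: -91560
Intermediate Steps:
L(w, M) = -5 (L(w, M) = -2 - 3 = -5)
A(X) = 6 (A(X) = -3 + (6 + 3)*1 = -3 + 9*1 = -3 + 9 = 6)
l(r) = 2*r
g(P) = 2*P
S(K) = 36/K (S(K) = 3*((2*6)/K) = 3*(12/K) = 36/K)
W(x, y) = 36 + y (W(x, y) = y + 36/1 = y + 36*1 = y + 36 = 36 + y)
(28*(-109))*W(15, -6) = (28*(-109))*(36 - 6) = -3052*30 = -91560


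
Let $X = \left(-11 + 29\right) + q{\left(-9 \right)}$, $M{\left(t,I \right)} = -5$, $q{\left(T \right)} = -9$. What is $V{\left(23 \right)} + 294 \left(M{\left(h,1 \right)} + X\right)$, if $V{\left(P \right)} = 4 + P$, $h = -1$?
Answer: $1203$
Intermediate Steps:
$X = 9$ ($X = \left(-11 + 29\right) - 9 = 18 - 9 = 9$)
$V{\left(23 \right)} + 294 \left(M{\left(h,1 \right)} + X\right) = \left(4 + 23\right) + 294 \left(-5 + 9\right) = 27 + 294 \cdot 4 = 27 + 1176 = 1203$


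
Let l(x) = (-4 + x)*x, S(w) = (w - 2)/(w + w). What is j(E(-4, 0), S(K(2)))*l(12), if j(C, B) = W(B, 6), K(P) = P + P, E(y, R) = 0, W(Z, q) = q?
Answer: 576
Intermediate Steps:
K(P) = 2*P
S(w) = (-2 + w)/(2*w) (S(w) = (-2 + w)/((2*w)) = (-2 + w)*(1/(2*w)) = (-2 + w)/(2*w))
l(x) = x*(-4 + x)
j(C, B) = 6
j(E(-4, 0), S(K(2)))*l(12) = 6*(12*(-4 + 12)) = 6*(12*8) = 6*96 = 576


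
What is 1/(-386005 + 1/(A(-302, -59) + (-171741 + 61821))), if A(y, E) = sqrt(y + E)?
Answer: -4663869421889725/1800276916238972968226 + 19*I/1800276916238972968226 ≈ -2.5906e-6 + 1.0554e-20*I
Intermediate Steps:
A(y, E) = sqrt(E + y)
1/(-386005 + 1/(A(-302, -59) + (-171741 + 61821))) = 1/(-386005 + 1/(sqrt(-59 - 302) + (-171741 + 61821))) = 1/(-386005 + 1/(sqrt(-361) - 109920)) = 1/(-386005 + 1/(19*I - 109920)) = 1/(-386005 + 1/(-109920 + 19*I)) = 1/(-386005 + (-109920 - 19*I)/12082406761)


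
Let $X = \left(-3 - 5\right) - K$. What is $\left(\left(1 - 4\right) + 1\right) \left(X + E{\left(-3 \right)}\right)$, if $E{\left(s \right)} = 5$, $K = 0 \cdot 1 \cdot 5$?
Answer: $6$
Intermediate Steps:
$K = 0$ ($K = 0 \cdot 5 = 0$)
$X = -8$ ($X = \left(-3 - 5\right) - 0 = -8 + 0 = -8$)
$\left(\left(1 - 4\right) + 1\right) \left(X + E{\left(-3 \right)}\right) = \left(\left(1 - 4\right) + 1\right) \left(-8 + 5\right) = \left(-3 + 1\right) \left(-3\right) = \left(-2\right) \left(-3\right) = 6$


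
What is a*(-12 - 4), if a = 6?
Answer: -96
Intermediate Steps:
a*(-12 - 4) = 6*(-12 - 4) = 6*(-16) = -96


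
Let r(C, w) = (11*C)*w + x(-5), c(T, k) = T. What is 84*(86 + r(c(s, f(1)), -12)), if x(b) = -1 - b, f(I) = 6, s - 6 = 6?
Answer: -125496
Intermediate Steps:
s = 12 (s = 6 + 6 = 12)
r(C, w) = 4 + 11*C*w (r(C, w) = (11*C)*w + (-1 - 1*(-5)) = 11*C*w + (-1 + 5) = 11*C*w + 4 = 4 + 11*C*w)
84*(86 + r(c(s, f(1)), -12)) = 84*(86 + (4 + 11*12*(-12))) = 84*(86 + (4 - 1584)) = 84*(86 - 1580) = 84*(-1494) = -125496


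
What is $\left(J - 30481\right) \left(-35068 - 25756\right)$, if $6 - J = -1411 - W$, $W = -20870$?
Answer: $3037185616$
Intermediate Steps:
$J = -19453$ ($J = 6 - \left(-1411 - -20870\right) = 6 - \left(-1411 + 20870\right) = 6 - 19459 = -19453$)
$\left(J - 30481\right) \left(-35068 - 25756\right) = \left(-19453 - 30481\right) \left(-35068 - 25756\right) = \left(-49934\right) \left(-60824\right) = 3037185616$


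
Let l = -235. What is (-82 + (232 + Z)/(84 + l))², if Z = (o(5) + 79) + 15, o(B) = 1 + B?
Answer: 161645796/22801 ≈ 7089.4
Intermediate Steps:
Z = 100 (Z = ((1 + 5) + 79) + 15 = (6 + 79) + 15 = 85 + 15 = 100)
(-82 + (232 + Z)/(84 + l))² = (-82 + (232 + 100)/(84 - 235))² = (-82 + 332/(-151))² = (-82 + 332*(-1/151))² = (-82 - 332/151)² = (-12714/151)² = 161645796/22801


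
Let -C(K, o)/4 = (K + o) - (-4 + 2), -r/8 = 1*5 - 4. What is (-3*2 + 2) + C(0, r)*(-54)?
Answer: -1300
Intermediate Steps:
r = -8 (r = -8*(1*5 - 4) = -8*(5 - 4) = -8*1 = -8)
C(K, o) = -8 - 4*K - 4*o (C(K, o) = -4*((K + o) - (-4 + 2)) = -4*((K + o) - 1*(-2)) = -4*((K + o) + 2) = -4*(2 + K + o) = -8 - 4*K - 4*o)
(-3*2 + 2) + C(0, r)*(-54) = (-3*2 + 2) + (-8 - 4*0 - 4*(-8))*(-54) = (-6 + 2) + (-8 + 0 + 32)*(-54) = -4 + 24*(-54) = -4 - 1296 = -1300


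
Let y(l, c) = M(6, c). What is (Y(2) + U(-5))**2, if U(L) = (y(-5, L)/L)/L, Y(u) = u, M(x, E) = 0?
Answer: 4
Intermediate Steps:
y(l, c) = 0
U(L) = 0 (U(L) = (0/L)/L = 0/L = 0)
(Y(2) + U(-5))**2 = (2 + 0)**2 = 2**2 = 4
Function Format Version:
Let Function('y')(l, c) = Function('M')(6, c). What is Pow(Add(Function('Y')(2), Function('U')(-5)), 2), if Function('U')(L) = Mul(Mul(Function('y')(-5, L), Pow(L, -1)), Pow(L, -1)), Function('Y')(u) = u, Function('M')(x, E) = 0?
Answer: 4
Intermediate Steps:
Function('y')(l, c) = 0
Function('U')(L) = 0 (Function('U')(L) = Mul(Mul(0, Pow(L, -1)), Pow(L, -1)) = Mul(0, Pow(L, -1)) = 0)
Pow(Add(Function('Y')(2), Function('U')(-5)), 2) = Pow(Add(2, 0), 2) = Pow(2, 2) = 4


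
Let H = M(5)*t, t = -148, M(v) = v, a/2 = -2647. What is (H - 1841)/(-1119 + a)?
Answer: 2581/6413 ≈ 0.40246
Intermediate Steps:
a = -5294 (a = 2*(-2647) = -5294)
H = -740 (H = 5*(-148) = -740)
(H - 1841)/(-1119 + a) = (-740 - 1841)/(-1119 - 5294) = -2581/(-6413) = -2581*(-1/6413) = 2581/6413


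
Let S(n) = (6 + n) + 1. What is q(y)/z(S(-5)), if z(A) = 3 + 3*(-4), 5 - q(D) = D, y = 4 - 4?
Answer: -5/9 ≈ -0.55556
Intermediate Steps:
y = 0
S(n) = 7 + n
q(D) = 5 - D
z(A) = -9 (z(A) = 3 - 12 = -9)
q(y)/z(S(-5)) = (5 - 1*0)/(-9) = (5 + 0)*(-1/9) = 5*(-1/9) = -5/9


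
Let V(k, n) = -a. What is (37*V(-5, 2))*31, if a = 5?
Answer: -5735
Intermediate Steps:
V(k, n) = -5 (V(k, n) = -1*5 = -5)
(37*V(-5, 2))*31 = (37*(-5))*31 = -185*31 = -5735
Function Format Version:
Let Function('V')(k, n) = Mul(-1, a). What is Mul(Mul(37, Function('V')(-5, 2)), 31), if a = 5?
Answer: -5735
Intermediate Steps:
Function('V')(k, n) = -5 (Function('V')(k, n) = Mul(-1, 5) = -5)
Mul(Mul(37, Function('V')(-5, 2)), 31) = Mul(Mul(37, -5), 31) = Mul(-185, 31) = -5735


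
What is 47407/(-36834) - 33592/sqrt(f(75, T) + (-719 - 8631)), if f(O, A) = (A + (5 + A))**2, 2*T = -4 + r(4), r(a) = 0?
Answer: -47407/36834 + 33592*I*sqrt(9349)/9349 ≈ -1.287 + 347.42*I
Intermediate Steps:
T = -2 (T = (-4 + 0)/2 = (1/2)*(-4) = -2)
f(O, A) = (5 + 2*A)**2
47407/(-36834) - 33592/sqrt(f(75, T) + (-719 - 8631)) = 47407/(-36834) - 33592/sqrt((5 + 2*(-2))**2 + (-719 - 8631)) = 47407*(-1/36834) - 33592/sqrt((5 - 4)**2 - 9350) = -47407/36834 - 33592/sqrt(1**2 - 9350) = -47407/36834 - 33592/sqrt(1 - 9350) = -47407/36834 - 33592*(-I*sqrt(9349)/9349) = -47407/36834 - (-33592)*I*sqrt(9349)/9349 = -47407/36834 + 33592*I*sqrt(9349)/9349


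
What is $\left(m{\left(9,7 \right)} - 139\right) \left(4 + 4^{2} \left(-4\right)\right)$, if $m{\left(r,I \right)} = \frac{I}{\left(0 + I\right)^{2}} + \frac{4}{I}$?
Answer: $\frac{58080}{7} \approx 8297.1$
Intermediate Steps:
$m{\left(r,I \right)} = \frac{5}{I}$ ($m{\left(r,I \right)} = \frac{I}{I^{2}} + \frac{4}{I} = \frac{1}{I} + \frac{4}{I} = \frac{5}{I}$)
$\left(m{\left(9,7 \right)} - 139\right) \left(4 + 4^{2} \left(-4\right)\right) = \left(\frac{5}{7} - 139\right) \left(4 + 4^{2} \left(-4\right)\right) = \left(5 \cdot \frac{1}{7} - 139\right) \left(4 + 16 \left(-4\right)\right) = \left(\frac{5}{7} - 139\right) \left(4 - 64\right) = \left(- \frac{968}{7}\right) \left(-60\right) = \frac{58080}{7}$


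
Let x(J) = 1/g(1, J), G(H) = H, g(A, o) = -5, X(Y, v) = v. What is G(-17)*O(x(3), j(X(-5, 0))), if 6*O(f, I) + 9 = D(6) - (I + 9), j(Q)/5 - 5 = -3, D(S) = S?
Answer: 187/3 ≈ 62.333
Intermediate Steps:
j(Q) = 10 (j(Q) = 25 + 5*(-3) = 25 - 15 = 10)
x(J) = -1/5 (x(J) = 1/(-5) = 1*(-1/5) = -1/5)
O(f, I) = -2 - I/6 (O(f, I) = -3/2 + (6 - (I + 9))/6 = -3/2 + (6 - (9 + I))/6 = -3/2 + (6 + (-9 - I))/6 = -3/2 + (-3 - I)/6 = -3/2 + (-1/2 - I/6) = -2 - I/6)
G(-17)*O(x(3), j(X(-5, 0))) = -17*(-2 - 1/6*10) = -17*(-2 - 5/3) = -17*(-11/3) = 187/3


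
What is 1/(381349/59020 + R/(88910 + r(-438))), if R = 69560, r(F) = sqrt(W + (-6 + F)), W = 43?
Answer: 199462418990688287980/1444849163142800204301 + 242302549424000*I*sqrt(401)/1444849163142800204301 ≈ 0.13805 + 3.3582e-6*I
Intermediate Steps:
r(F) = sqrt(37 + F) (r(F) = sqrt(43 + (-6 + F)) = sqrt(37 + F))
1/(381349/59020 + R/(88910 + r(-438))) = 1/(381349/59020 + 69560/(88910 + sqrt(37 - 438))) = 1/(381349*(1/59020) + 69560/(88910 + sqrt(-401))) = 1/(381349/59020 + 69560/(88910 + I*sqrt(401)))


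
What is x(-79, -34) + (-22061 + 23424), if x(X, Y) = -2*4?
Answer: 1355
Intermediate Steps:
x(X, Y) = -8
x(-79, -34) + (-22061 + 23424) = -8 + (-22061 + 23424) = -8 + 1363 = 1355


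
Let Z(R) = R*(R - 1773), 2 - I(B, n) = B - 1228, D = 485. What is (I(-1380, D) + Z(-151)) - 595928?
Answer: -302794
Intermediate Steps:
I(B, n) = 1230 - B (I(B, n) = 2 - (B - 1228) = 2 - (-1228 + B) = 2 + (1228 - B) = 1230 - B)
Z(R) = R*(-1773 + R)
(I(-1380, D) + Z(-151)) - 595928 = ((1230 - 1*(-1380)) - 151*(-1773 - 151)) - 595928 = ((1230 + 1380) - 151*(-1924)) - 595928 = (2610 + 290524) - 595928 = 293134 - 595928 = -302794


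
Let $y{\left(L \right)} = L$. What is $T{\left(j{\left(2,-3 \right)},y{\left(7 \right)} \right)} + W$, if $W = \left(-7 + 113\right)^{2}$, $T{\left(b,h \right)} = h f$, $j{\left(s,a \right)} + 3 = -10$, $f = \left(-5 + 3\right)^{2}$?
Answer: $11264$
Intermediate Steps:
$f = 4$ ($f = \left(-2\right)^{2} = 4$)
$j{\left(s,a \right)} = -13$ ($j{\left(s,a \right)} = -3 - 10 = -13$)
$T{\left(b,h \right)} = 4 h$ ($T{\left(b,h \right)} = h 4 = 4 h$)
$W = 11236$ ($W = 106^{2} = 11236$)
$T{\left(j{\left(2,-3 \right)},y{\left(7 \right)} \right)} + W = 4 \cdot 7 + 11236 = 28 + 11236 = 11264$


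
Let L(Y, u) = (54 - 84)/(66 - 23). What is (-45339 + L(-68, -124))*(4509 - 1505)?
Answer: -5856619428/43 ≈ -1.3620e+8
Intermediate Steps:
L(Y, u) = -30/43
(-45339 + L(-68, -124))*(4509 - 1505) = (-45339 - 30/43)*(4509 - 1505) = -1949607/43*3004 = -5856619428/43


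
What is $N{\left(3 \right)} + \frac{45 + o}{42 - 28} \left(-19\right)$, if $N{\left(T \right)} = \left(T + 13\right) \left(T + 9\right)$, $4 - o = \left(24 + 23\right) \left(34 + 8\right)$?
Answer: $\frac{5609}{2} \approx 2804.5$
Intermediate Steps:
$o = -1970$ ($o = 4 - \left(24 + 23\right) \left(34 + 8\right) = 4 - 47 \cdot 42 = 4 - 1974 = -1970$)
$N{\left(T \right)} = \left(9 + T\right) \left(13 + T\right)$ ($N{\left(T \right)} = \left(13 + T\right) \left(9 + T\right) = \left(9 + T\right) \left(13 + T\right)$)
$N{\left(3 \right)} + \frac{45 + o}{42 - 28} \left(-19\right) = \left(117 + 3^{2} + 22 \cdot 3\right) + \frac{45 - 1970}{42 - 28} \left(-19\right) = \left(117 + 9 + 66\right) + - \frac{1925}{14} \left(-19\right) = 192 + \left(-1925\right) \frac{1}{14} \left(-19\right) = 192 - - \frac{5225}{2} = 192 + \frac{5225}{2} = \frac{5609}{2}$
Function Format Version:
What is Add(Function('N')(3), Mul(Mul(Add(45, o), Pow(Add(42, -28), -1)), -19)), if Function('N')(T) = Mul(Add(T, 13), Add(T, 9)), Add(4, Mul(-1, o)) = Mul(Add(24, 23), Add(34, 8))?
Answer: Rational(5609, 2) ≈ 2804.5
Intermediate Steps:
o = -1970 (o = Add(4, Mul(-1, Mul(Add(24, 23), Add(34, 8)))) = Add(4, Mul(-1, Mul(47, 42))) = Add(4, Mul(-1, 1974)) = Add(4, -1974) = -1970)
Function('N')(T) = Mul(Add(9, T), Add(13, T)) (Function('N')(T) = Mul(Add(13, T), Add(9, T)) = Mul(Add(9, T), Add(13, T)))
Add(Function('N')(3), Mul(Mul(Add(45, o), Pow(Add(42, -28), -1)), -19)) = Add(Add(117, Pow(3, 2), Mul(22, 3)), Mul(Mul(Add(45, -1970), Pow(Add(42, -28), -1)), -19)) = Add(Add(117, 9, 66), Mul(Mul(-1925, Pow(14, -1)), -19)) = Add(192, Mul(Mul(-1925, Rational(1, 14)), -19)) = Add(192, Mul(Rational(-275, 2), -19)) = Add(192, Rational(5225, 2)) = Rational(5609, 2)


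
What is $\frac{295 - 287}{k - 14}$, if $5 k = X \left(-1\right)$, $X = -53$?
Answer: $- \frac{40}{17} \approx -2.3529$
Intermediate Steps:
$k = \frac{53}{5}$ ($k = \frac{\left(-53\right) \left(-1\right)}{5} = \frac{1}{5} \cdot 53 = \frac{53}{5} \approx 10.6$)
$\frac{295 - 287}{k - 14} = \frac{295 - 287}{\frac{53}{5} - 14} = \frac{8}{- \frac{17}{5}} = 8 \left(- \frac{5}{17}\right) = - \frac{40}{17}$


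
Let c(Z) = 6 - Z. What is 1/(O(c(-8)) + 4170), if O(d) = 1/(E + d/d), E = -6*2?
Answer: 11/45869 ≈ 0.00023981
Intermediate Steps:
E = -12
O(d) = -1/11 (O(d) = 1/(-12 + d/d) = 1/(-12 + 1) = 1/(-11) = -1/11)
1/(O(c(-8)) + 4170) = 1/(-1/11 + 4170) = 1/(45869/11) = 11/45869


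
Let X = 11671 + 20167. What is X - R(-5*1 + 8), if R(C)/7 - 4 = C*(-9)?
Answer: 31999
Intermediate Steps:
R(C) = 28 - 63*C (R(C) = 28 + 7*(C*(-9)) = 28 + 7*(-9*C) = 28 - 63*C)
X = 31838
X - R(-5*1 + 8) = 31838 - (28 - 63*(-5*1 + 8)) = 31838 - (28 - 63*(-5 + 8)) = 31838 - (28 - 63*3) = 31838 - (28 - 189) = 31838 - 1*(-161) = 31838 + 161 = 31999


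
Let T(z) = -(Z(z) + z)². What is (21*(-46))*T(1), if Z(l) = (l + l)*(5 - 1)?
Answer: 78246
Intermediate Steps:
Z(l) = 8*l (Z(l) = (2*l)*4 = 8*l)
T(z) = -81*z² (T(z) = -(8*z + z)² = -(9*z)² = -81*z²)
(21*(-46))*T(1) = (21*(-46))*(-81*1²) = -(-78246) = -966*(-81) = 78246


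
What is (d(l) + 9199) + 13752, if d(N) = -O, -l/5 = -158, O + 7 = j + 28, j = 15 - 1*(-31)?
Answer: 22884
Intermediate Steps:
j = 46 (j = 15 + 31 = 46)
O = 67 (O = -7 + (46 + 28) = -7 + 74 = 67)
l = 790 (l = -5*(-158) = 790)
d(N) = -67 (d(N) = -1*67 = -67)
(d(l) + 9199) + 13752 = (-67 + 9199) + 13752 = 9132 + 13752 = 22884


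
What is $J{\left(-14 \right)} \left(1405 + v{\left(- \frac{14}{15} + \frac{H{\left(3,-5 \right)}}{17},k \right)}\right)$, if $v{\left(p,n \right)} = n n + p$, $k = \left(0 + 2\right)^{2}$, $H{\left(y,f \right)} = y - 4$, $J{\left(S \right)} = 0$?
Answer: $0$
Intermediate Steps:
$H{\left(y,f \right)} = -4 + y$
$k = 4$ ($k = 2^{2} = 4$)
$v{\left(p,n \right)} = p + n^{2}$ ($v{\left(p,n \right)} = n^{2} + p = p + n^{2}$)
$J{\left(-14 \right)} \left(1405 + v{\left(- \frac{14}{15} + \frac{H{\left(3,-5 \right)}}{17},k \right)}\right) = 0 \left(1405 - \left(\frac{14}{15} - 16 - \frac{-4 + 3}{17}\right)\right) = 0 \left(1405 + \left(\left(\left(-14\right) \frac{1}{15} - \frac{1}{17}\right) + 16\right)\right) = 0 \left(1405 + \left(\left(- \frac{14}{15} - \frac{1}{17}\right) + 16\right)\right) = 0 \left(1405 + \left(- \frac{253}{255} + 16\right)\right) = 0 \left(1405 + \frac{3827}{255}\right) = 0 \cdot \frac{362102}{255} = 0$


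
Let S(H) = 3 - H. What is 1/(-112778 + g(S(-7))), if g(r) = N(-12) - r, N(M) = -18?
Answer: -1/112806 ≈ -8.8648e-6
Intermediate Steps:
g(r) = -18 - r
1/(-112778 + g(S(-7))) = 1/(-112778 + (-18 - (3 - 1*(-7)))) = 1/(-112778 + (-18 - (3 + 7))) = 1/(-112778 + (-18 - 1*10)) = 1/(-112778 + (-18 - 10)) = 1/(-112778 - 28) = 1/(-112806) = -1/112806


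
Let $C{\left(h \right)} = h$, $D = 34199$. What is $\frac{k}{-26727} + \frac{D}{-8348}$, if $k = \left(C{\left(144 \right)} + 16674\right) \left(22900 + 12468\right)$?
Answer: $- \frac{1655487749675}{74372332} \approx -22259.0$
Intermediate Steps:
$k = 594819024$ ($k = \left(144 + 16674\right) \left(22900 + 12468\right) = 16818 \cdot 35368 = 594819024$)
$\frac{k}{-26727} + \frac{D}{-8348} = \frac{594819024}{-26727} + \frac{34199}{-8348} = 594819024 \left(- \frac{1}{26727}\right) + 34199 \left(- \frac{1}{8348}\right) = - \frac{198273008}{8909} - \frac{34199}{8348} = - \frac{1655487749675}{74372332}$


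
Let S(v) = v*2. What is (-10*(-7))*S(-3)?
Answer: -420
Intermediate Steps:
S(v) = 2*v
(-10*(-7))*S(-3) = (-10*(-7))*(2*(-3)) = 70*(-6) = -420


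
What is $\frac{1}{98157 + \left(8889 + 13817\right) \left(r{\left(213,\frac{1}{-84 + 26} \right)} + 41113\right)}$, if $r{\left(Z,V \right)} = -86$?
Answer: $\frac{1}{931657219} \approx 1.0734 \cdot 10^{-9}$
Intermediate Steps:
$\frac{1}{98157 + \left(8889 + 13817\right) \left(r{\left(213,\frac{1}{-84 + 26} \right)} + 41113\right)} = \frac{1}{98157 + \left(8889 + 13817\right) \left(-86 + 41113\right)} = \frac{1}{98157 + 22706 \cdot 41027} = \frac{1}{98157 + 931559062} = \frac{1}{931657219}$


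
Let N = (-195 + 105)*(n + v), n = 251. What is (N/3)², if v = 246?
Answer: 222308100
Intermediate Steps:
N = -44730 (N = (-195 + 105)*(251 + 246) = -90*497 = -44730)
(N/3)² = (-44730/3)² = ((⅓)*(-44730))² = (-14910)² = 222308100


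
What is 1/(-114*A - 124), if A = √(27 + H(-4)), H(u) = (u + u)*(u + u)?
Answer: 31/291815 - 57*√91/583630 ≈ -0.00082543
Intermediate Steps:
H(u) = 4*u² (H(u) = (2*u)*(2*u) = 4*u²)
A = √91 (A = √(27 + 4*(-4)²) = √(27 + 4*16) = √(27 + 64) = √91 ≈ 9.5394)
1/(-114*A - 124) = 1/(-114*√91 - 124) = 1/(-124 - 114*√91)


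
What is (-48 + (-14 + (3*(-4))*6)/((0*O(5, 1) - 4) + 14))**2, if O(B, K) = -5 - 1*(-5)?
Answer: 80089/25 ≈ 3203.6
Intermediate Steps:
O(B, K) = 0 (O(B, K) = -5 + 5 = 0)
(-48 + (-14 + (3*(-4))*6)/((0*O(5, 1) - 4) + 14))**2 = (-48 + (-14 + (3*(-4))*6)/((0*0 - 4) + 14))**2 = (-48 + (-14 - 12*6)/((0 - 4) + 14))**2 = (-48 + (-14 - 72)/(-4 + 14))**2 = (-48 - 86/10)**2 = (-48 - 86*1/10)**2 = (-48 - 43/5)**2 = (-283/5)**2 = 80089/25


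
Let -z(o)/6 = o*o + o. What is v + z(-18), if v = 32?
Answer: -1804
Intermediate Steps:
z(o) = -6*o - 6*o**2 (z(o) = -6*(o*o + o) = -6*(o**2 + o) = -6*(o + o**2) = -6*o - 6*o**2)
v + z(-18) = 32 - 6*(-18)*(1 - 18) = 32 - 6*(-18)*(-17) = 32 - 1836 = -1804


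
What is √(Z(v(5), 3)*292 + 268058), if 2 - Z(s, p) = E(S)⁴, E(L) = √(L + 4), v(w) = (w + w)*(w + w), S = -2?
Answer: √267474 ≈ 517.18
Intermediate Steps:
v(w) = 4*w² (v(w) = (2*w)*(2*w) = 4*w²)
E(L) = √(4 + L)
Z(s, p) = -2 (Z(s, p) = 2 - (√(4 - 2))⁴ = 2 - (√2)⁴ = 2 - 1*4 = 2 - 4 = -2)
√(Z(v(5), 3)*292 + 268058) = √(-2*292 + 268058) = √(-584 + 268058) = √267474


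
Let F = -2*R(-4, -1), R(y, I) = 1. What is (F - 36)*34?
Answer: -1292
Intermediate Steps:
F = -2 (F = -2*1 = -2)
(F - 36)*34 = (-2 - 36)*34 = -38*34 = -1292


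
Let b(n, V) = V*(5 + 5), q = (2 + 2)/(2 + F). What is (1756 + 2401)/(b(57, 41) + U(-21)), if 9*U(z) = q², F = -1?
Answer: 37413/3706 ≈ 10.095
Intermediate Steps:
q = 4 (q = (2 + 2)/(2 - 1) = 4/1 = 4*1 = 4)
b(n, V) = 10*V (b(n, V) = V*10 = 10*V)
U(z) = 16/9 (U(z) = (⅑)*4² = (⅑)*16 = 16/9)
(1756 + 2401)/(b(57, 41) + U(-21)) = (1756 + 2401)/(10*41 + 16/9) = 4157/(410 + 16/9) = 4157/(3706/9) = 4157*(9/3706) = 37413/3706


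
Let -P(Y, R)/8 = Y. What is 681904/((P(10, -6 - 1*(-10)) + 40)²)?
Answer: 42619/100 ≈ 426.19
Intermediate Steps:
P(Y, R) = -8*Y
681904/((P(10, -6 - 1*(-10)) + 40)²) = 681904/((-8*10 + 40)²) = 681904/((-80 + 40)²) = 681904/((-40)²) = 681904/1600 = 681904*(1/1600) = 42619/100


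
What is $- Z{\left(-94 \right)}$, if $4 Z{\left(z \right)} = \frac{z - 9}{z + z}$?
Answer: $- \frac{103}{752} \approx -0.13697$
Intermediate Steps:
$Z{\left(z \right)} = \frac{-9 + z}{8 z}$ ($Z{\left(z \right)} = \frac{\left(z - 9\right) \frac{1}{z + z}}{4} = \frac{\left(-9 + z\right) \frac{1}{2 z}}{4} = \frac{\frac{1}{2} \frac{1}{z} \left(-9 + z\right)}{4} = \frac{-9 + z}{8 z}$)
$- Z{\left(-94 \right)} = - \frac{-9 - 94}{8 \left(-94\right)} = - \frac{\left(-1\right) \left(-103\right)}{8 \cdot 94} = \left(-1\right) \frac{103}{752} = - \frac{103}{752}$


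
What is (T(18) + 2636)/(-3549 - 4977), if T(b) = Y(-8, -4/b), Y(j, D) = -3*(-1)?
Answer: -13/42 ≈ -0.30952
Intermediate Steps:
Y(j, D) = 3
T(b) = 3
(T(18) + 2636)/(-3549 - 4977) = (3 + 2636)/(-3549 - 4977) = 2639/(-8526) = 2639*(-1/8526) = -13/42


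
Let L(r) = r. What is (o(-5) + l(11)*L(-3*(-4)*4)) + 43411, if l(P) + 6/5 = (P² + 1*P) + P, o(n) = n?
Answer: 251062/5 ≈ 50212.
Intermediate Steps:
l(P) = -6/5 + P² + 2*P (l(P) = -6/5 + ((P² + 1*P) + P) = -6/5 + ((P² + P) + P) = -6/5 + ((P + P²) + P) = -6/5 + (P² + 2*P) = -6/5 + P² + 2*P)
(o(-5) + l(11)*L(-3*(-4)*4)) + 43411 = (-5 + (-6/5 + 11² + 2*11)*(-3*(-4)*4)) + 43411 = (-5 + (-6/5 + 121 + 22)*(12*4)) + 43411 = (-5 + (709/5)*48) + 43411 = (-5 + 34032/5) + 43411 = 34007/5 + 43411 = 251062/5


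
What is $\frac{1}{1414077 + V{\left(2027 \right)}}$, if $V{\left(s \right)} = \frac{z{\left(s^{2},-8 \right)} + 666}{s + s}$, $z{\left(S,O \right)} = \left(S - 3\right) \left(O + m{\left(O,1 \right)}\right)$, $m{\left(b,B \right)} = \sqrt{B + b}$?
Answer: $\frac{5776746302716}{8121956748549992447} - \frac{4164193801 i \sqrt{7}}{8121956748549992447} \approx 7.1125 \cdot 10^{-7} - 1.3565 \cdot 10^{-9} i$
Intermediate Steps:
$z{\left(S,O \right)} = \left(-3 + S\right) \left(O + \sqrt{1 + O}\right)$ ($z{\left(S,O \right)} = \left(S - 3\right) \left(O + \sqrt{1 + O}\right) = \left(-3 + S\right) \left(O + \sqrt{1 + O}\right)$)
$V{\left(s \right)} = \frac{690 - 8 s^{2} - 3 i \sqrt{7} + i \sqrt{7} s^{2}}{2 s}$ ($V{\left(s \right)} = \frac{\left(\left(-3\right) \left(-8\right) - 3 \sqrt{1 - 8} - 8 s^{2} + s^{2} \sqrt{1 - 8}\right) + 666}{s + s} = \frac{\left(24 - 3 \sqrt{-7} - 8 s^{2} + s^{2} \sqrt{-7}\right) + 666}{2 s} = \left(\left(24 - 3 i \sqrt{7} - 8 s^{2} + s^{2} i \sqrt{7}\right) + 666\right) \frac{1}{2 s} = \left(\left(24 - 3 i \sqrt{7} - 8 s^{2} + i \sqrt{7} s^{2}\right) + 666\right) \frac{1}{2 s} = \left(\left(24 - 8 s^{2} - 3 i \sqrt{7} + i \sqrt{7} s^{2}\right) + 666\right) \frac{1}{2 s} = \left(690 - 8 s^{2} - 3 i \sqrt{7} + i \sqrt{7} s^{2}\right) \frac{1}{2 s} = \frac{690 - 8 s^{2} - 3 i \sqrt{7} + i \sqrt{7} s^{2}}{2 s}$)
$\frac{1}{1414077 + V{\left(2027 \right)}} = \frac{1}{1414077 + \frac{690 - 8 \cdot 2027^{2} - 3 i \sqrt{7} + i \sqrt{7} \cdot 2027^{2}}{2 \cdot 2027}} = \frac{1}{1414077 + \frac{1}{2} \cdot \frac{1}{2027} \left(690 - 32869832 - 3 i \sqrt{7} + i \sqrt{7} \cdot 4108729\right)} = \frac{1}{1414077 + \frac{1}{2} \cdot \frac{1}{2027} \left(690 - 32869832 - 3 i \sqrt{7} + 4108729 i \sqrt{7}\right)} = \frac{1}{1414077 + \frac{1}{2} \cdot \frac{1}{2027} \left(-32869142 + 4108726 i \sqrt{7}\right)} = \frac{1}{1414077 - \left(\frac{16434571}{2027} - \frac{2054363 i \sqrt{7}}{2027}\right)} = \frac{1}{\frac{2849899508}{2027} + \frac{2054363 i \sqrt{7}}{2027}}$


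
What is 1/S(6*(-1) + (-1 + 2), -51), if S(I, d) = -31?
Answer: -1/31 ≈ -0.032258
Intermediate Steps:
1/S(6*(-1) + (-1 + 2), -51) = 1/(-31) = -1/31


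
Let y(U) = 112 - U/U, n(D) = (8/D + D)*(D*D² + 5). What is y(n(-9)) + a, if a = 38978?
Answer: 39089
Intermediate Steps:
n(D) = (5 + D³)*(D + 8/D) (n(D) = (D + 8/D)*(D³ + 5) = (D + 8/D)*(5 + D³) = (5 + D³)*(D + 8/D))
y(U) = 111 (y(U) = 112 - 1*1 = 112 - 1 = 111)
y(n(-9)) + a = 111 + 38978 = 39089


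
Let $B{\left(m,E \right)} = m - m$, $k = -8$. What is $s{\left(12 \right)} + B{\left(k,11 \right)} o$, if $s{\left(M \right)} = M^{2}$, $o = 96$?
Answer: $144$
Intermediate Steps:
$B{\left(m,E \right)} = 0$
$s{\left(12 \right)} + B{\left(k,11 \right)} o = 12^{2} + 0 \cdot 96 = 144 + 0 = 144$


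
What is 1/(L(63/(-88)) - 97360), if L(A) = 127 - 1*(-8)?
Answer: -1/97225 ≈ -1.0285e-5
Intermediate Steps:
L(A) = 135 (L(A) = 127 + 8 = 135)
1/(L(63/(-88)) - 97360) = 1/(135 - 97360) = 1/(-97225) = -1/97225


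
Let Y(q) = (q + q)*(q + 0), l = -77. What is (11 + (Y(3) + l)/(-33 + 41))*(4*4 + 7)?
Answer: 667/8 ≈ 83.375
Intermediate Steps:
Y(q) = 2*q² (Y(q) = (2*q)*q = 2*q²)
(11 + (Y(3) + l)/(-33 + 41))*(4*4 + 7) = (11 + (2*3² - 77)/(-33 + 41))*(4*4 + 7) = (11 + (2*9 - 77)/8)*(16 + 7) = (11 + (18 - 77)*(⅛))*23 = (11 - 59*⅛)*23 = (11 - 59/8)*23 = (29/8)*23 = 667/8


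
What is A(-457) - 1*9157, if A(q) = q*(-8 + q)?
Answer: 203348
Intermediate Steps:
A(-457) - 1*9157 = -457*(-8 - 457) - 1*9157 = -457*(-465) - 9157 = 212505 - 9157 = 203348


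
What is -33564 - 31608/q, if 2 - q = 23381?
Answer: -261553716/7793 ≈ -33563.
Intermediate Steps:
q = -23379 (q = 2 - 1*23381 = 2 - 23381 = -23379)
-33564 - 31608/q = -33564 - 31608/(-23379) = -33564 - 31608*(-1)/23379 = -33564 - 1*(-10536/7793) = -33564 + 10536/7793 = -261553716/7793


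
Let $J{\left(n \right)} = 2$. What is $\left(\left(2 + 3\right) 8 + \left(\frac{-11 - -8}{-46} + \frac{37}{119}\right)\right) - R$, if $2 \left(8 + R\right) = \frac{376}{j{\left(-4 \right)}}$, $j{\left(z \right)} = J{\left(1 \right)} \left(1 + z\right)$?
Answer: $\frac{1308989}{16422} \approx 79.709$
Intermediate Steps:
$j{\left(z \right)} = 2 + 2 z$ ($j{\left(z \right)} = 2 \left(1 + z\right) = 2 + 2 z$)
$R = - \frac{118}{3}$ ($R = -8 + \frac{376 \frac{1}{2 + 2 \left(-4\right)}}{2} = -8 + \frac{376 \frac{1}{2 - 8}}{2} = -8 + \frac{376 \frac{1}{-6}}{2} = -8 + \frac{376 \left(- \frac{1}{6}\right)}{2} = -8 + \frac{1}{2} \left(- \frac{188}{3}\right) = -8 - \frac{94}{3} = - \frac{118}{3} \approx -39.333$)
$\left(\left(2 + 3\right) 8 + \left(\frac{-11 - -8}{-46} + \frac{37}{119}\right)\right) - R = \left(\left(2 + 3\right) 8 + \left(\frac{-11 - -8}{-46} + \frac{37}{119}\right)\right) - - \frac{118}{3} = \left(5 \cdot 8 + \left(\left(-11 + 8\right) \left(- \frac{1}{46}\right) + 37 \cdot \frac{1}{119}\right)\right) + \frac{118}{3} = \left(40 + \left(\left(-3\right) \left(- \frac{1}{46}\right) + \frac{37}{119}\right)\right) + \frac{118}{3} = \left(40 + \left(\frac{3}{46} + \frac{37}{119}\right)\right) + \frac{118}{3} = \left(40 + \frac{2059}{5474}\right) + \frac{118}{3} = \frac{221019}{5474} + \frac{118}{3} = \frac{1308989}{16422}$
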